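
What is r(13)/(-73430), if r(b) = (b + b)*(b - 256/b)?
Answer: 87/36715 ≈ 0.0023696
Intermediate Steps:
r(b) = 2*b*(b - 256/b) (r(b) = (2*b)*(b - 256/b) = 2*b*(b - 256/b))
r(13)/(-73430) = (-512 + 2*13**2)/(-73430) = (-512 + 2*169)*(-1/73430) = (-512 + 338)*(-1/73430) = -174*(-1/73430) = 87/36715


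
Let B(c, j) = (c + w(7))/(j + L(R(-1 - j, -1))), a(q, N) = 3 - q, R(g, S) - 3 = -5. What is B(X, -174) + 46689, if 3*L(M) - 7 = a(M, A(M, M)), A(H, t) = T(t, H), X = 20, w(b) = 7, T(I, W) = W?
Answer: 7937103/170 ≈ 46689.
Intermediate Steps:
R(g, S) = -2 (R(g, S) = 3 - 5 = -2)
A(H, t) = H
L(M) = 10/3 - M/3 (L(M) = 7/3 + (3 - M)/3 = 7/3 + (1 - M/3) = 10/3 - M/3)
B(c, j) = (7 + c)/(4 + j) (B(c, j) = (c + 7)/(j + (10/3 - ⅓*(-2))) = (7 + c)/(j + (10/3 + ⅔)) = (7 + c)/(j + 4) = (7 + c)/(4 + j))
B(X, -174) + 46689 = (7 + 20)/(4 - 174) + 46689 = 27/(-170) + 46689 = -1/170*27 + 46689 = -27/170 + 46689 = 7937103/170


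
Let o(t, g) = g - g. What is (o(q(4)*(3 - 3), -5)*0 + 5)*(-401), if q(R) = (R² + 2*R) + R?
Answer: -2005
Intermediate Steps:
q(R) = R² + 3*R
o(t, g) = 0
(o(q(4)*(3 - 3), -5)*0 + 5)*(-401) = (0*0 + 5)*(-401) = (0 + 5)*(-401) = 5*(-401) = -2005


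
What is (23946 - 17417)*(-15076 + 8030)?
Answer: -46003334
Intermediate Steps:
(23946 - 17417)*(-15076 + 8030) = 6529*(-7046) = -46003334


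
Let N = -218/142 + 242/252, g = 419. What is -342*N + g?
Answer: 305960/497 ≈ 615.61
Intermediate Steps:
N = -5143/8946 (N = -218*1/142 + 242*(1/252) = -109/71 + 121/126 = -5143/8946 ≈ -0.57489)
-342*N + g = -342*(-5143/8946) + 419 = 97717/497 + 419 = 305960/497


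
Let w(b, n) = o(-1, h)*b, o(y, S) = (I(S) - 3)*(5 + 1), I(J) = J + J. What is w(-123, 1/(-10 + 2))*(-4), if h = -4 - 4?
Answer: -56088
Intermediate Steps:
h = -8
I(J) = 2*J
o(y, S) = -18 + 12*S (o(y, S) = (2*S - 3)*(5 + 1) = (-3 + 2*S)*6 = -18 + 12*S)
w(b, n) = -114*b (w(b, n) = (-18 + 12*(-8))*b = (-18 - 96)*b = -114*b)
w(-123, 1/(-10 + 2))*(-4) = -114*(-123)*(-4) = 14022*(-4) = -56088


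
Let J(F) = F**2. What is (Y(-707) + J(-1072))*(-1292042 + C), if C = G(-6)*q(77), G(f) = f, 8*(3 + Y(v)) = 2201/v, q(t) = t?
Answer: -1050121619131205/707 ≈ -1.4853e+12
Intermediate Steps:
Y(v) = -3 + 2201/(8*v) (Y(v) = -3 + (2201/v)/8 = -3 + 2201/(8*v))
C = -462 (C = -6*77 = -462)
(Y(-707) + J(-1072))*(-1292042 + C) = ((-3 + (2201/8)/(-707)) + (-1072)**2)*(-1292042 - 462) = ((-3 + (2201/8)*(-1/707)) + 1149184)*(-1292504) = ((-3 - 2201/5656) + 1149184)*(-1292504) = (-19169/5656 + 1149184)*(-1292504) = (6499765535/5656)*(-1292504) = -1050121619131205/707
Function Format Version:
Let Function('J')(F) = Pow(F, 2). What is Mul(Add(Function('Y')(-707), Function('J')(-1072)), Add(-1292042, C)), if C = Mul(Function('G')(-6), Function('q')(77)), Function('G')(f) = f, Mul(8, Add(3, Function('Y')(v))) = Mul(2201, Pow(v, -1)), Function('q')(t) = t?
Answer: Rational(-1050121619131205, 707) ≈ -1.4853e+12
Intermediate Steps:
Function('Y')(v) = Add(-3, Mul(Rational(2201, 8), Pow(v, -1))) (Function('Y')(v) = Add(-3, Mul(Rational(1, 8), Mul(2201, Pow(v, -1)))) = Add(-3, Mul(Rational(2201, 8), Pow(v, -1))))
C = -462 (C = Mul(-6, 77) = -462)
Mul(Add(Function('Y')(-707), Function('J')(-1072)), Add(-1292042, C)) = Mul(Add(Add(-3, Mul(Rational(2201, 8), Pow(-707, -1))), Pow(-1072, 2)), Add(-1292042, -462)) = Mul(Add(Add(-3, Mul(Rational(2201, 8), Rational(-1, 707))), 1149184), -1292504) = Mul(Add(Add(-3, Rational(-2201, 5656)), 1149184), -1292504) = Mul(Add(Rational(-19169, 5656), 1149184), -1292504) = Mul(Rational(6499765535, 5656), -1292504) = Rational(-1050121619131205, 707)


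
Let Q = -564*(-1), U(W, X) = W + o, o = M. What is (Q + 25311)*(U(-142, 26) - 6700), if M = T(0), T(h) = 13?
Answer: -176700375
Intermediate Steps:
M = 13
o = 13
U(W, X) = 13 + W (U(W, X) = W + 13 = 13 + W)
Q = 564
(Q + 25311)*(U(-142, 26) - 6700) = (564 + 25311)*((13 - 142) - 6700) = 25875*(-129 - 6700) = 25875*(-6829) = -176700375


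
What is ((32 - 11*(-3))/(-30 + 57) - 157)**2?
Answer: 17422276/729 ≈ 23899.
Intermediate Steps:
((32 - 11*(-3))/(-30 + 57) - 157)**2 = ((32 + 33)/27 - 157)**2 = (65*(1/27) - 157)**2 = (65/27 - 157)**2 = (-4174/27)**2 = 17422276/729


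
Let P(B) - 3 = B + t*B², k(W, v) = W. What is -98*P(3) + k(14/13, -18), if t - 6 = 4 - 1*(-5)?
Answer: -179620/13 ≈ -13817.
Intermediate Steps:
t = 15 (t = 6 + (4 - 1*(-5)) = 6 + (4 + 5) = 6 + 9 = 15)
P(B) = 3 + B + 15*B² (P(B) = 3 + (B + 15*B²) = 3 + B + 15*B²)
-98*P(3) + k(14/13, -18) = -98*(3 + 3 + 15*3²) + 14/13 = -98*(3 + 3 + 15*9) + 14*(1/13) = -98*(3 + 3 + 135) + 14/13 = -98*141 + 14/13 = -13818 + 14/13 = -179620/13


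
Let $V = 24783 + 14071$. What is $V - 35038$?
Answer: $3816$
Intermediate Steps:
$V = 38854$
$V - 35038 = 38854 - 35038 = 3816$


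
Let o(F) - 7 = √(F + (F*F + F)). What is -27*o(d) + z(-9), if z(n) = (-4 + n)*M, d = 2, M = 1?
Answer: -202 - 54*√2 ≈ -278.37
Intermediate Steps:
z(n) = -4 + n (z(n) = (-4 + n)*1 = -4 + n)
o(F) = 7 + √(F² + 2*F) (o(F) = 7 + √(F + (F*F + F)) = 7 + √(F + (F² + F)) = 7 + √(F + (F + F²)) = 7 + √(F² + 2*F))
-27*o(d) + z(-9) = -27*(7 + √(2*(2 + 2))) + (-4 - 9) = -27*(7 + √(2*4)) - 13 = -27*(7 + √8) - 13 = -27*(7 + 2*√2) - 13 = (-189 - 54*√2) - 13 = -202 - 54*√2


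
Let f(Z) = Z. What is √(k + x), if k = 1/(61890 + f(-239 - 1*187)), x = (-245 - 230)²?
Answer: √213092845305366/30732 ≈ 475.00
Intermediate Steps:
x = 225625 (x = (-475)² = 225625)
k = 1/61464 (k = 1/(61890 + (-239 - 1*187)) = 1/(61890 + (-239 - 187)) = 1/(61890 - 426) = 1/61464 ≈ 1.6270e-5)
√(k + x) = √(1/61464 + 225625) = √(13867815001/61464) = √213092845305366/30732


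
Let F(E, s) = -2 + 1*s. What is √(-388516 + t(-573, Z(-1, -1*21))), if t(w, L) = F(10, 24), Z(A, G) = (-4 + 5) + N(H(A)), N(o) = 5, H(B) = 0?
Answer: 3*I*√43166 ≈ 623.29*I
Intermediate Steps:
F(E, s) = -2 + s
Z(A, G) = 6 (Z(A, G) = (-4 + 5) + 5 = 1 + 5 = 6)
t(w, L) = 22 (t(w, L) = -2 + 24 = 22)
√(-388516 + t(-573, Z(-1, -1*21))) = √(-388516 + 22) = √(-388494) = 3*I*√43166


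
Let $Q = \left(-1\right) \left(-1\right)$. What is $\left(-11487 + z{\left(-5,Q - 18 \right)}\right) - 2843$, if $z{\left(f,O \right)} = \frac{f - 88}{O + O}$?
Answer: $- \frac{487127}{34} \approx -14327.0$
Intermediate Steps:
$Q = 1$
$z{\left(f,O \right)} = \frac{-88 + f}{2 O}$
$\left(-11487 + z{\left(-5,Q - 18 \right)}\right) - 2843 = \left(-11487 + \frac{-88 - 5}{2 \left(1 - 18\right)}\right) - 2843 = \left(-11487 + \frac{1}{2} \frac{1}{1 - 18} \left(-93\right)\right) - 2843 = \left(-11487 + \frac{1}{2} \frac{1}{-17} \left(-93\right)\right) - 2843 = \left(-11487 + \frac{1}{2} \left(- \frac{1}{17}\right) \left(-93\right)\right) - 2843 = \left(-11487 + \frac{93}{34}\right) - 2843 = - \frac{390465}{34} - 2843 = - \frac{487127}{34}$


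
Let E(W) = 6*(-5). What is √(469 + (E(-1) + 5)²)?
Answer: √1094 ≈ 33.076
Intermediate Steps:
E(W) = -30
√(469 + (E(-1) + 5)²) = √(469 + (-30 + 5)²) = √(469 + (-25)²) = √(469 + 625) = √1094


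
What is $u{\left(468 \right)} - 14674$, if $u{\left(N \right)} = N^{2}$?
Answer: $204350$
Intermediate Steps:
$u{\left(468 \right)} - 14674 = 468^{2} - 14674 = 219024 - 14674 = 204350$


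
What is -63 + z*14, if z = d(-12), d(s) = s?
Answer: -231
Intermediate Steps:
z = -12
-63 + z*14 = -63 - 12*14 = -63 - 168 = -231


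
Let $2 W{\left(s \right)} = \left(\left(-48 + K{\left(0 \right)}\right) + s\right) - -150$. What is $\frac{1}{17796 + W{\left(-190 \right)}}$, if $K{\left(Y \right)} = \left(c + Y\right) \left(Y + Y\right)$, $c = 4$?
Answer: $\frac{1}{17752} \approx 5.6332 \cdot 10^{-5}$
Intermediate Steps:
$K{\left(Y \right)} = 2 Y \left(4 + Y\right)$ ($K{\left(Y \right)} = \left(4 + Y\right) \left(Y + Y\right) = \left(4 + Y\right) 2 Y = 2 Y \left(4 + Y\right)$)
$W{\left(s \right)} = 51 + \frac{s}{2}$ ($W{\left(s \right)} = \frac{\left(\left(-48 + 2 \cdot 0 \left(4 + 0\right)\right) + s\right) - -150}{2} = \frac{\left(\left(-48 + 2 \cdot 0 \cdot 4\right) + s\right) + 150}{2} = \frac{\left(\left(-48 + 0\right) + s\right) + 150}{2} = \frac{\left(-48 + s\right) + 150}{2} = \frac{102 + s}{2} = 51 + \frac{s}{2}$)
$\frac{1}{17796 + W{\left(-190 \right)}} = \frac{1}{17796 + \left(51 + \frac{1}{2} \left(-190\right)\right)} = \frac{1}{17796 + \left(51 - 95\right)} = \frac{1}{17796 - 44} = \frac{1}{17752}$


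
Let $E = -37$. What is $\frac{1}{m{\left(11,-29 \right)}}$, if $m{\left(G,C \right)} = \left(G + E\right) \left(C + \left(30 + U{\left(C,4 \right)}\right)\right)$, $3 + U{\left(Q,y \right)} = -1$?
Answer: $\frac{1}{78} \approx 0.012821$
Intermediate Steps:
$U{\left(Q,y \right)} = -4$ ($U{\left(Q,y \right)} = -3 - 1 = -4$)
$m{\left(G,C \right)} = \left(-37 + G\right) \left(26 + C\right)$ ($m{\left(G,C \right)} = \left(G - 37\right) \left(C + \left(30 - 4\right)\right) = \left(-37 + G\right) \left(C + 26\right) = \left(-37 + G\right) \left(26 + C\right)$)
$\frac{1}{m{\left(11,-29 \right)}} = \frac{1}{-962 - -1073 + 26 \cdot 11 - 319} = \frac{1}{-962 + 1073 + 286 - 319} = \frac{1}{78}$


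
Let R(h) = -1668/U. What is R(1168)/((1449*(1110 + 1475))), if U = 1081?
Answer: -556/1349687955 ≈ -4.1195e-7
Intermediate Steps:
R(h) = -1668/1081
R(1168)/((1449*(1110 + 1475))) = -1668*1/(1449*(1110 + 1475))/1081 = -1668/(1081*(1449*2585)) = -1668/1081/3745665 = -1668/1081*1/3745665 = -556/1349687955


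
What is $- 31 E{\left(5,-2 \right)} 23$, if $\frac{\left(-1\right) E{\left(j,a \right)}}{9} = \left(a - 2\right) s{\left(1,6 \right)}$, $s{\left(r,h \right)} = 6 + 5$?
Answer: $-282348$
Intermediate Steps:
$s{\left(r,h \right)} = 11$
$E{\left(j,a \right)} = 198 - 99 a$ ($E{\left(j,a \right)} = - 9 \left(a - 2\right) 11 = - 9 \left(-2 + a\right) 11 = - 9 \left(-22 + 11 a\right) = 198 - 99 a$)
$- 31 E{\left(5,-2 \right)} 23 = - 31 \left(198 - -198\right) 23 = - 31 \left(198 + 198\right) 23 = \left(-31\right) 396 \cdot 23 = \left(-12276\right) 23 = -282348$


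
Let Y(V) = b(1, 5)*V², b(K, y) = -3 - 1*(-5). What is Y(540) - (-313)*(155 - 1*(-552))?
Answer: 804491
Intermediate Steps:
b(K, y) = 2 (b(K, y) = -3 + 5 = 2)
Y(V) = 2*V²
Y(540) - (-313)*(155 - 1*(-552)) = 2*540² - (-313)*(155 - 1*(-552)) = 2*291600 - (-313)*(155 + 552) = 583200 - (-313)*707 = 583200 - 1*(-221291) = 583200 + 221291 = 804491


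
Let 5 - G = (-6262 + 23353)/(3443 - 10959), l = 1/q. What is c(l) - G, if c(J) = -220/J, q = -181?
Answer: 299232449/7516 ≈ 39813.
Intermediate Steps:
l = -1/181 (l = 1/(-181) = -1/181 ≈ -0.0055249)
G = 54671/7516 (G = 5 - (-6262 + 23353)/(3443 - 10959) = 5 - 17091/(-7516) = 5 - 17091*(-1)/7516 = 5 - 1*(-17091/7516) = 5 + 17091/7516 = 54671/7516 ≈ 7.2739)
c(l) - G = -220/(-1/181) - 1*54671/7516 = -220*(-181) - 54671/7516 = 39820 - 54671/7516 = 299232449/7516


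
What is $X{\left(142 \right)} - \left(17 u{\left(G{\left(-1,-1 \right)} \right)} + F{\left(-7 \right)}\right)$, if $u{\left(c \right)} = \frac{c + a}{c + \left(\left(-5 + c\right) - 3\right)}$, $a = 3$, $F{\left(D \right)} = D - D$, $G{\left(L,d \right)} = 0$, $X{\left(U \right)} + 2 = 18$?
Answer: $\frac{179}{8} \approx 22.375$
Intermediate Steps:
$X{\left(U \right)} = 16$ ($X{\left(U \right)} = -2 + 18 = 16$)
$F{\left(D \right)} = 0$
$u{\left(c \right)} = \frac{3 + c}{-8 + 2 c}$ ($u{\left(c \right)} = \frac{c + 3}{c + \left(\left(-5 + c\right) - 3\right)} = \frac{3 + c}{c + \left(-8 + c\right)} = \frac{3 + c}{-8 + 2 c}$)
$X{\left(142 \right)} - \left(17 u{\left(G{\left(-1,-1 \right)} \right)} + F{\left(-7 \right)}\right) = 16 - \left(17 \frac{3 + 0}{2 \left(-4 + 0\right)} + 0\right) = 16 - \left(17 \cdot \frac{1}{2} \frac{1}{-4} \cdot 3 + 0\right) = 16 - \left(17 \cdot \frac{1}{2} \left(- \frac{1}{4}\right) 3 + 0\right) = 16 - \left(17 \left(- \frac{3}{8}\right) + 0\right) = 16 - \left(- \frac{51}{8} + 0\right) = 16 - - \frac{51}{8} = 16 + \frac{51}{8} = \frac{179}{8}$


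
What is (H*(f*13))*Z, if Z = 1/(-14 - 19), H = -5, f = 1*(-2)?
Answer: -130/33 ≈ -3.9394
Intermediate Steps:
f = -2
Z = -1/33 (Z = 1/(-33) = -1/33 ≈ -0.030303)
(H*(f*13))*Z = -(-10)*13*(-1/33) = -5*(-26)*(-1/33) = 130*(-1/33) = -130/33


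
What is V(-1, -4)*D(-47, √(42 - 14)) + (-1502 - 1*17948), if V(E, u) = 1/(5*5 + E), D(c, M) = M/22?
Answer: -19450 + √7/264 ≈ -19450.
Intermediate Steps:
D(c, M) = M/22 (D(c, M) = M*(1/22) = M/22)
V(E, u) = 1/(25 + E)
V(-1, -4)*D(-47, √(42 - 14)) + (-1502 - 1*17948) = (√(42 - 14)/22)/(25 - 1) + (-1502 - 1*17948) = (√28/22)/24 + (-1502 - 17948) = ((2*√7)/22)/24 - 19450 = (√7/11)/24 - 19450 = √7/264 - 19450 = -19450 + √7/264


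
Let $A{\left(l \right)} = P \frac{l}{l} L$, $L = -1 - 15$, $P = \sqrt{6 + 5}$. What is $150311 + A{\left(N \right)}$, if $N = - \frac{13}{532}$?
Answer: $150311 - 16 \sqrt{11} \approx 1.5026 \cdot 10^{5}$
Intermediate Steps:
$P = \sqrt{11} \approx 3.3166$
$N = - \frac{13}{532}$ ($N = \left(-13\right) \frac{1}{532} = - \frac{13}{532} \approx -0.024436$)
$L = -16$ ($L = -1 - 15 = -16$)
$A{\left(l \right)} = - 16 \sqrt{11}$ ($A{\left(l \right)} = \sqrt{11} \frac{l}{l} \left(-16\right) = \sqrt{11} \cdot 1 \left(-16\right) = \sqrt{11} \left(-16\right) = - 16 \sqrt{11}$)
$150311 + A{\left(N \right)} = 150311 - 16 \sqrt{11}$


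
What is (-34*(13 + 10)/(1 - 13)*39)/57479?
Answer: 5083/114958 ≈ 0.044216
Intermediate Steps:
(-34*(13 + 10)/(1 - 13)*39)/57479 = (-782/(-12)*39)*(1/57479) = (-782*(-1)/12*39)*(1/57479) = (-34*(-23/12)*39)*(1/57479) = ((391/6)*39)*(1/57479) = (5083/2)*(1/57479) = 5083/114958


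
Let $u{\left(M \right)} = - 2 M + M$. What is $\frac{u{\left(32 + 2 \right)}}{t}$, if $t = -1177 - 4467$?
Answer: $\frac{1}{166} \approx 0.0060241$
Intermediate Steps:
$t = -5644$
$u{\left(M \right)} = - M$
$\frac{u{\left(32 + 2 \right)}}{t} = \frac{\left(-1\right) \left(32 + 2\right)}{-5644} = \left(-1\right) 34 \left(- \frac{1}{5644}\right) = \left(-34\right) \left(- \frac{1}{5644}\right) = \frac{1}{166}$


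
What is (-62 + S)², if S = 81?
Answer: 361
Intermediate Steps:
(-62 + S)² = (-62 + 81)² = 19² = 361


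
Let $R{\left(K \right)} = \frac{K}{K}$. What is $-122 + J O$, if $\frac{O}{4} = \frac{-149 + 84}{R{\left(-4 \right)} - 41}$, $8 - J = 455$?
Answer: $- \frac{6055}{2} \approx -3027.5$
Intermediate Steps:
$J = -447$ ($J = 8 - 455 = -447$)
$R{\left(K \right)} = 1$
$O = \frac{13}{2}$ ($O = 4 \frac{-149 + 84}{1 - 41} = 4 \left(- \frac{65}{-40}\right) = 4 \left(\left(-65\right) \left(- \frac{1}{40}\right)\right) = 4 \cdot \frac{13}{8} = \frac{13}{2} \approx 6.5$)
$-122 + J O = -122 - \frac{5811}{2} = - \frac{6055}{2}$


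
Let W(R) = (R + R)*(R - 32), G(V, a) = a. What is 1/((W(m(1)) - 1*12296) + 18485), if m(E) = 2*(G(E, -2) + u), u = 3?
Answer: 1/6069 ≈ 0.00016477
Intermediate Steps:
m(E) = 2 (m(E) = 2*(-2 + 3) = 2*1 = 2)
W(R) = 2*R*(-32 + R) (W(R) = (2*R)*(-32 + R) = 2*R*(-32 + R))
1/((W(m(1)) - 1*12296) + 18485) = 1/((2*2*(-32 + 2) - 1*12296) + 18485) = 1/((2*2*(-30) - 12296) + 18485) = 1/((-120 - 12296) + 18485) = 1/(-12416 + 18485) = 1/6069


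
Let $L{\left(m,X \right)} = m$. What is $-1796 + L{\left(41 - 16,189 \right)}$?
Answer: $-1771$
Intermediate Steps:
$-1796 + L{\left(41 - 16,189 \right)} = -1796 + \left(41 - 16\right) = -1796 + 25 = -1771$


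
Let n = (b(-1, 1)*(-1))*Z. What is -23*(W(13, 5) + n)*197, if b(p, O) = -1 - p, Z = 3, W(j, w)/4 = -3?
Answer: 54372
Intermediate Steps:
W(j, w) = -12 (W(j, w) = 4*(-3) = -12)
n = 0 (n = ((-1 - 1*(-1))*(-1))*3 = ((-1 + 1)*(-1))*3 = (0*(-1))*3 = 0*3 = 0)
-23*(W(13, 5) + n)*197 = -23*(-12 + 0)*197 = -(-276)*197 = -23*(-2364) = 54372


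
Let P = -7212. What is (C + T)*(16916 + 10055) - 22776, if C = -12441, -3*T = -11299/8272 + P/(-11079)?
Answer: -30752794489065907/91645488 ≈ -3.3556e+8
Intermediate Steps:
T = 21841319/91645488 (T = -(-11299/8272 - 7212/(-11079))/3 = -(-11299*1/8272 - 7212*(-1/11079))/3 = -(-11299/8272 + 2404/3693)/3 = -⅓*(-21841319/30548496) = 21841319/91645488 ≈ 0.23832)
(C + T)*(16916 + 10055) - 22776 = (-12441 + 21841319/91645488)*(16916 + 10055) - 22776 = -1140139674889/91645488*26971 - 22776 = -30750707171431219/91645488 - 22776 = -30752794489065907/91645488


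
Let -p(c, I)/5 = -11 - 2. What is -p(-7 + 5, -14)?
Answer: -65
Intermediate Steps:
p(c, I) = 65 (p(c, I) = -5*(-11 - 2) = -5*(-13) = 65)
-p(-7 + 5, -14) = -1*65 = -65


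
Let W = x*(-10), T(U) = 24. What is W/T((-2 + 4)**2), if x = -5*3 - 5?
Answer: 25/3 ≈ 8.3333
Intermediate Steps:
x = -20 (x = -15 - 5 = -20)
W = 200 (W = -20*(-10) = 200)
W/T((-2 + 4)**2) = 200/24 = 200*(1/24) = 25/3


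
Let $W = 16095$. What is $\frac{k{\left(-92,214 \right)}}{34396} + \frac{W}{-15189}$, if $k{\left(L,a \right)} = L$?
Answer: $- \frac{46250084}{43536737} \approx -1.0623$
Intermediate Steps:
$\frac{k{\left(-92,214 \right)}}{34396} + \frac{W}{-15189} = - \frac{92}{34396} + \frac{16095}{-15189} = \left(-92\right) \frac{1}{34396} + 16095 \left(- \frac{1}{15189}\right) = - \frac{23}{8599} - \frac{5365}{5063} = - \frac{46250084}{43536737}$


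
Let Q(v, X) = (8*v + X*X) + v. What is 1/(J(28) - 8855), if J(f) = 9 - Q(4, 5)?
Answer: -1/8907 ≈ -0.00011227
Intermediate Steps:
Q(v, X) = X² + 9*v (Q(v, X) = (8*v + X²) + v = (X² + 8*v) + v = X² + 9*v)
J(f) = -52 (J(f) = 9 - (5² + 9*4) = 9 - (25 + 36) = 9 - 1*61 = 9 - 61 = -52)
1/(J(28) - 8855) = 1/(-52 - 8855) = 1/(-8907) = -1/8907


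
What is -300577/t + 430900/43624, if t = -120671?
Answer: 16277376237/1316037926 ≈ 12.368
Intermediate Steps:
-300577/t + 430900/43624 = -300577/(-120671) + 430900/43624 = -300577*(-1/120671) + 430900*(1/43624) = 300577/120671 + 107725/10906 = 16277376237/1316037926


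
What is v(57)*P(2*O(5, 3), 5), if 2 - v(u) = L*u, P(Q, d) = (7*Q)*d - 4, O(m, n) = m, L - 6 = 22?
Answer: -551524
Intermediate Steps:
L = 28 (L = 6 + 22 = 28)
P(Q, d) = -4 + 7*Q*d (P(Q, d) = 7*Q*d - 4 = -4 + 7*Q*d)
v(u) = 2 - 28*u
v(57)*P(2*O(5, 3), 5) = (2 - 28*57)*(-4 + 7*(2*5)*5) = (2 - 1596)*(-4 + 7*10*5) = -1594*(-4 + 350) = -1594*346 = -551524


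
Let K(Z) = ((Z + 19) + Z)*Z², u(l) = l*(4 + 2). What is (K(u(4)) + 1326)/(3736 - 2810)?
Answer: 19959/463 ≈ 43.108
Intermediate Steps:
u(l) = 6*l (u(l) = l*6 = 6*l)
K(Z) = Z²*(19 + 2*Z) (K(Z) = ((19 + Z) + Z)*Z² = (19 + 2*Z)*Z² = Z²*(19 + 2*Z))
(K(u(4)) + 1326)/(3736 - 2810) = ((6*4)²*(19 + 2*(6*4)) + 1326)/(3736 - 2810) = (24²*(19 + 2*24) + 1326)/926 = (576*(19 + 48) + 1326)*(1/926) = (576*67 + 1326)*(1/926) = (38592 + 1326)*(1/926) = 39918*(1/926) = 19959/463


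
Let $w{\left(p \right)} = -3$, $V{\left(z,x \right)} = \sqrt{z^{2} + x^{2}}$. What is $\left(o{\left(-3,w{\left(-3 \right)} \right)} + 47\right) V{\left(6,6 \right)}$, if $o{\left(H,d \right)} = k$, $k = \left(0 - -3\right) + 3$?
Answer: $318 \sqrt{2} \approx 449.72$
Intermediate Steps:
$V{\left(z,x \right)} = \sqrt{x^{2} + z^{2}}$
$k = 6$ ($k = \left(0 + 3\right) + 3 = 3 + 3 = 6$)
$o{\left(H,d \right)} = 6$
$\left(o{\left(-3,w{\left(-3 \right)} \right)} + 47\right) V{\left(6,6 \right)} = \left(6 + 47\right) \sqrt{6^{2} + 6^{2}} = 53 \sqrt{36 + 36} = 53 \sqrt{72} = 53 \cdot 6 \sqrt{2} = 318 \sqrt{2}$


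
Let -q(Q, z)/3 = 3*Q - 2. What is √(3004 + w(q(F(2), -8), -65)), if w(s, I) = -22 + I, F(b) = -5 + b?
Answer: √2917 ≈ 54.009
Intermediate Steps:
q(Q, z) = 6 - 9*Q (q(Q, z) = -3*(3*Q - 2) = -3*(-2 + 3*Q) = 6 - 9*Q)
√(3004 + w(q(F(2), -8), -65)) = √(3004 + (-22 - 65)) = √(3004 - 87) = √2917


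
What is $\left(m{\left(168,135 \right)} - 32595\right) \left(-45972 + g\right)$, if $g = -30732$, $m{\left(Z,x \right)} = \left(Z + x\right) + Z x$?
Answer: $737278848$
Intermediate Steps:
$m{\left(Z,x \right)} = Z + x + Z x$
$\left(m{\left(168,135 \right)} - 32595\right) \left(-45972 + g\right) = \left(\left(168 + 135 + 168 \cdot 135\right) - 32595\right) \left(-45972 - 30732\right) = \left(\left(168 + 135 + 22680\right) - 32595\right) \left(-76704\right) = \left(22983 - 32595\right) \left(-76704\right) = \left(-9612\right) \left(-76704\right) = 737278848$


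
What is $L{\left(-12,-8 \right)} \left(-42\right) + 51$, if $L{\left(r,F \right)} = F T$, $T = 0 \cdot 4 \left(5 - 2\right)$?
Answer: $51$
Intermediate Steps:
$T = 0$ ($T = 0 \cdot 3 = 0$)
$L{\left(r,F \right)} = 0$ ($L{\left(r,F \right)} = F 0 = 0$)
$L{\left(-12,-8 \right)} \left(-42\right) + 51 = 0 \left(-42\right) + 51 = 0 + 51 = 51$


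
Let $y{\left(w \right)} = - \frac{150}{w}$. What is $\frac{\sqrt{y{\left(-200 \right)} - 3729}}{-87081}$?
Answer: $- \frac{i \sqrt{1657}}{58054} \approx - 0.00070118 i$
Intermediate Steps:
$\frac{\sqrt{y{\left(-200 \right)} - 3729}}{-87081} = \frac{\sqrt{- \frac{150}{-200} - 3729}}{-87081} = \sqrt{\left(-150\right) \left(- \frac{1}{200}\right) - 3729} \left(- \frac{1}{87081}\right) = \sqrt{\frac{3}{4} - 3729} \left(- \frac{1}{87081}\right) = \sqrt{- \frac{14913}{4}} \left(- \frac{1}{87081}\right) = \frac{3 i \sqrt{1657}}{2} \left(- \frac{1}{87081}\right) = - \frac{i \sqrt{1657}}{58054}$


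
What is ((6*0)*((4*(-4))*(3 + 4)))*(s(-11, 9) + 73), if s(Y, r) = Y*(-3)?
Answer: 0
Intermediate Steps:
s(Y, r) = -3*Y
((6*0)*((4*(-4))*(3 + 4)))*(s(-11, 9) + 73) = ((6*0)*((4*(-4))*(3 + 4)))*(-3*(-11) + 73) = (0*(-16*7))*(33 + 73) = (0*(-112))*106 = 0*106 = 0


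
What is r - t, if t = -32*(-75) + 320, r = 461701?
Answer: 458981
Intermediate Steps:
t = 2720 (t = 2400 + 320 = 2720)
r - t = 461701 - 1*2720 = 461701 - 2720 = 458981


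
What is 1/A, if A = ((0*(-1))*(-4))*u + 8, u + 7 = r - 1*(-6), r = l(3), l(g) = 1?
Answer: ⅛ ≈ 0.12500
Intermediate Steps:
r = 1
u = 0 (u = -7 + (1 - 1*(-6)) = -7 + (1 + 6) = -7 + 7 = 0)
A = 8 (A = ((0*(-1))*(-4))*0 + 8 = (0*(-4))*0 + 8 = 0*0 + 8 = 0 + 8 = 8)
1/A = 1/8 = ⅛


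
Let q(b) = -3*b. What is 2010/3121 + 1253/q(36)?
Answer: -3693533/337068 ≈ -10.958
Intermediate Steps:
2010/3121 + 1253/q(36) = 2010/3121 + 1253/((-3*36)) = 2010*(1/3121) + 1253/(-108) = 2010/3121 + 1253*(-1/108) = 2010/3121 - 1253/108 = -3693533/337068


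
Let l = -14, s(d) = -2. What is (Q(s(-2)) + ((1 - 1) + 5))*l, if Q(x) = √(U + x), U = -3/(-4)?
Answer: -70 - 7*I*√5 ≈ -70.0 - 15.652*I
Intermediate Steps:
U = ¾ (U = -3*(-¼) = ¾ ≈ 0.75000)
Q(x) = √(¾ + x)
(Q(s(-2)) + ((1 - 1) + 5))*l = (√(3 + 4*(-2))/2 + ((1 - 1) + 5))*(-14) = (√(3 - 8)/2 + (0 + 5))*(-14) = (√(-5)/2 + 5)*(-14) = ((I*√5)/2 + 5)*(-14) = (I*√5/2 + 5)*(-14) = (5 + I*√5/2)*(-14) = -70 - 7*I*√5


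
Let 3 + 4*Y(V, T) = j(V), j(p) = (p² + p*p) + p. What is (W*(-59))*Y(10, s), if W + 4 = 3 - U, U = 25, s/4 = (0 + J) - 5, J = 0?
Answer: 158769/2 ≈ 79385.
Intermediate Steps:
s = -20 (s = 4*((0 + 0) - 5) = 4*(0 - 5) = 4*(-5) = -20)
j(p) = p + 2*p² (j(p) = (p² + p²) + p = 2*p² + p = p + 2*p²)
Y(V, T) = -¾ + V*(1 + 2*V)/4 (Y(V, T) = -¾ + (V*(1 + 2*V))/4 = -¾ + V*(1 + 2*V)/4)
W = -26 (W = -4 + (3 - 1*25) = -4 + (3 - 25) = -4 - 22 = -26)
(W*(-59))*Y(10, s) = (-26*(-59))*(-¾ + (¼)*10*(1 + 2*10)) = 1534*(-¾ + (¼)*10*(1 + 20)) = 1534*(-¾ + (¼)*10*21) = 1534*(-¾ + 105/2) = 1534*(207/4) = 158769/2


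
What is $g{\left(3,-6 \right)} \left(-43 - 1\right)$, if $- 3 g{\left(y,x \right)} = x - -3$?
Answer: $-44$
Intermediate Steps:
$g{\left(y,x \right)} = -1 - \frac{x}{3}$ ($g{\left(y,x \right)} = - \frac{x - -3}{3} = - \frac{x + 3}{3} = - \frac{3 + x}{3} = -1 - \frac{x}{3}$)
$g{\left(3,-6 \right)} \left(-43 - 1\right) = \left(-1 - -2\right) \left(-43 - 1\right) = \left(-1 + 2\right) \left(-44\right) = 1 \left(-44\right) = -44$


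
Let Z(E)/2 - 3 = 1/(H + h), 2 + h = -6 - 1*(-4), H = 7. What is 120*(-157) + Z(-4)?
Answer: -56500/3 ≈ -18833.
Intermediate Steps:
h = -4 (h = -2 + (-6 - 1*(-4)) = -2 + (-6 + 4) = -2 - 2 = -4)
Z(E) = 20/3 (Z(E) = 6 + 2/(7 - 4) = 6 + 2/3 = 6 + 2*(⅓) = 6 + ⅔ = 20/3)
120*(-157) + Z(-4) = 120*(-157) + 20/3 = -18840 + 20/3 = -56500/3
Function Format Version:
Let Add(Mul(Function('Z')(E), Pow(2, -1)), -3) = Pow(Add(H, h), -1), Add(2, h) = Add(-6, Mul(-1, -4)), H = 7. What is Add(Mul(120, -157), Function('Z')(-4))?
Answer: Rational(-56500, 3) ≈ -18833.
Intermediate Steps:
h = -4 (h = Add(-2, Add(-6, Mul(-1, -4))) = Add(-2, Add(-6, 4)) = Add(-2, -2) = -4)
Function('Z')(E) = Rational(20, 3) (Function('Z')(E) = Add(6, Mul(2, Pow(Add(7, -4), -1))) = Add(6, Mul(2, Pow(3, -1))) = Add(6, Mul(2, Rational(1, 3))) = Add(6, Rational(2, 3)) = Rational(20, 3))
Add(Mul(120, -157), Function('Z')(-4)) = Add(Mul(120, -157), Rational(20, 3)) = Add(-18840, Rational(20, 3)) = Rational(-56500, 3)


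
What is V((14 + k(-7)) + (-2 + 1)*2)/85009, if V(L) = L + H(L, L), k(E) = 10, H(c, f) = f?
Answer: 44/85009 ≈ 0.00051759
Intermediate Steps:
V(L) = 2*L (V(L) = L + L = 2*L)
V((14 + k(-7)) + (-2 + 1)*2)/85009 = (2*((14 + 10) + (-2 + 1)*2))/85009 = (2*(24 - 1*2))*(1/85009) = (2*(24 - 2))*(1/85009) = (2*22)*(1/85009) = 44*(1/85009) = 44/85009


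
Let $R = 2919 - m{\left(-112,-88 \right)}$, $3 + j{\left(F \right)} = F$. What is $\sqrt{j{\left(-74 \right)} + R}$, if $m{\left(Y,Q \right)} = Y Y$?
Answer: $21 i \sqrt{22} \approx 98.499 i$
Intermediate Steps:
$j{\left(F \right)} = -3 + F$
$m{\left(Y,Q \right)} = Y^{2}$
$R = -9625$ ($R = 2919 - \left(-112\right)^{2} = 2919 - 12544 = -9625$)
$\sqrt{j{\left(-74 \right)} + R} = \sqrt{\left(-3 - 74\right) - 9625} = \sqrt{-77 - 9625} = \sqrt{-9702} = 21 i \sqrt{22}$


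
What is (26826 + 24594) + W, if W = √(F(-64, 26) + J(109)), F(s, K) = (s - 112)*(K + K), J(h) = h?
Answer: 51420 + I*√9043 ≈ 51420.0 + 95.095*I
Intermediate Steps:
F(s, K) = 2*K*(-112 + s) (F(s, K) = (-112 + s)*(2*K) = 2*K*(-112 + s))
W = I*√9043 (W = √(2*26*(-112 - 64) + 109) = √(2*26*(-176) + 109) = √(-9152 + 109) = √(-9043) = I*√9043 ≈ 95.095*I)
(26826 + 24594) + W = (26826 + 24594) + I*√9043 = 51420 + I*√9043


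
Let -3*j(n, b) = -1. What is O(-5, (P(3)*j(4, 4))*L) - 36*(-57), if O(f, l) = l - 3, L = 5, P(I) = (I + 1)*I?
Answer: 2069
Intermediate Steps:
j(n, b) = 1/3 (j(n, b) = -1/3*(-1) = 1/3)
P(I) = I*(1 + I) (P(I) = (1 + I)*I = I*(1 + I))
O(f, l) = -3 + l
O(-5, (P(3)*j(4, 4))*L) - 36*(-57) = (-3 + ((3*(1 + 3))*(1/3))*5) - 36*(-57) = (-3 + ((3*4)*(1/3))*5) + 2052 = (-3 + (12*(1/3))*5) + 2052 = (-3 + 4*5) + 2052 = (-3 + 20) + 2052 = 17 + 2052 = 2069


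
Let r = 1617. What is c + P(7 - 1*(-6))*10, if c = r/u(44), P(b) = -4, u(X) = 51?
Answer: -141/17 ≈ -8.2941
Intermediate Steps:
c = 539/17 (c = 1617/51 = 1617*(1/51) = 539/17 ≈ 31.706)
c + P(7 - 1*(-6))*10 = 539/17 - 4*10 = 539/17 - 40 = -141/17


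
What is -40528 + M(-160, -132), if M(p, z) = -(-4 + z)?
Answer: -40392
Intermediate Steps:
M(p, z) = 4 - z
-40528 + M(-160, -132) = -40528 + (4 - 1*(-132)) = -40528 + (4 + 132) = -40528 + 136 = -40392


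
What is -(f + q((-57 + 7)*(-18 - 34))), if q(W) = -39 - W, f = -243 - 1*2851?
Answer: 5733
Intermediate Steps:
f = -3094 (f = -243 - 2851 = -3094)
-(f + q((-57 + 7)*(-18 - 34))) = -(-3094 + (-39 - (-57 + 7)*(-18 - 34))) = -(-3094 + (-39 - (-50)*(-52))) = -(-3094 + (-39 - 1*2600)) = -(-3094 + (-39 - 2600)) = -(-3094 - 2639) = -1*(-5733) = 5733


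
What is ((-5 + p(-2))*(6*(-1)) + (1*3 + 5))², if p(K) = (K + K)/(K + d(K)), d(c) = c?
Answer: 1024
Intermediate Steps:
p(K) = 1 (p(K) = (K + K)/(K + K) = (2*K)/((2*K)) = (2*K)*(1/(2*K)) = 1)
((-5 + p(-2))*(6*(-1)) + (1*3 + 5))² = ((-5 + 1)*(6*(-1)) + (1*3 + 5))² = (-4*(-6) + (3 + 5))² = (24 + 8)² = 32² = 1024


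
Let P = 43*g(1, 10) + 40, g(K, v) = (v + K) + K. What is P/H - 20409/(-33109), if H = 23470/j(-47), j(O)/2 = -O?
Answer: 1104704003/388534115 ≈ 2.8433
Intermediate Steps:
j(O) = -2*O (j(O) = 2*(-O) = -2*O)
g(K, v) = v + 2*K (g(K, v) = (K + v) + K = v + 2*K)
P = 556 (P = 43*(10 + 2*1) + 40 = 43*(10 + 2) + 40 = 43*12 + 40 = 516 + 40 = 556)
H = 11735/47 (H = 23470/((-2*(-47))) = 23470/94 = 23470*(1/94) = 11735/47 ≈ 249.68)
P/H - 20409/(-33109) = 556/(11735/47) - 20409/(-33109) = 556*(47/11735) - 20409*(-1/33109) = 26132/11735 + 20409/33109 = 1104704003/388534115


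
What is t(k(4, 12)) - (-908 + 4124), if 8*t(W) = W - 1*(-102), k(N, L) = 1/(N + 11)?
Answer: -384389/120 ≈ -3203.2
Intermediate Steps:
k(N, L) = 1/(11 + N)
t(W) = 51/4 + W/8 (t(W) = (W - 1*(-102))/8 = (W + 102)/8 = (102 + W)/8 = 51/4 + W/8)
t(k(4, 12)) - (-908 + 4124) = (51/4 + 1/(8*(11 + 4))) - (-908 + 4124) = (51/4 + (⅛)/15) - 1*3216 = (51/4 + (⅛)*(1/15)) - 3216 = (51/4 + 1/120) - 3216 = 1531/120 - 3216 = -384389/120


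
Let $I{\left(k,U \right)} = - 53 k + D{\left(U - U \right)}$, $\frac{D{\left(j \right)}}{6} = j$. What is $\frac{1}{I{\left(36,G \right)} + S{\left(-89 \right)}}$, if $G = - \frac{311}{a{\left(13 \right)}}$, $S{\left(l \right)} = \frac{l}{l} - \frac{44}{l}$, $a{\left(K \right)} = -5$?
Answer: $- \frac{89}{169679} \approx -0.00052452$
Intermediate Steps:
$D{\left(j \right)} = 6 j$
$S{\left(l \right)} = 1 - \frac{44}{l}$
$G = \frac{311}{5}$ ($G = - \frac{311}{-5} = \left(-311\right) \left(- \frac{1}{5}\right) = \frac{311}{5} \approx 62.2$)
$I{\left(k,U \right)} = - 53 k$ ($I{\left(k,U \right)} = - 53 k + 6 \left(U - U\right) = - 53 k + 6 \cdot 0 = - 53 k + 0 = - 53 k$)
$\frac{1}{I{\left(36,G \right)} + S{\left(-89 \right)}} = \frac{1}{\left(-53\right) 36 + \frac{-44 - 89}{-89}} = \frac{1}{-1908 - - \frac{133}{89}} = \frac{1}{-1908 + \frac{133}{89}} = \frac{1}{- \frac{169679}{89}} = - \frac{89}{169679}$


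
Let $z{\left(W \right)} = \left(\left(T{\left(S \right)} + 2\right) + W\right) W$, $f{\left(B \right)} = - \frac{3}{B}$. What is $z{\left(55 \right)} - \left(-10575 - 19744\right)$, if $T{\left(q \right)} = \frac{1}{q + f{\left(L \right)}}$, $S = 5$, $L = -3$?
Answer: $\frac{200779}{6} \approx 33463.0$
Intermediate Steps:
$T{\left(q \right)} = \frac{1}{1 + q}$ ($T{\left(q \right)} = \frac{1}{q - \frac{3}{-3}} = \frac{1}{q - -1} = \frac{1}{q + 1} = \frac{1}{1 + q}$)
$z{\left(W \right)} = W \left(\frac{13}{6} + W\right)$ ($z{\left(W \right)} = \left(\left(\frac{1}{1 + 5} + 2\right) + W\right) W = \left(\left(\frac{1}{6} + 2\right) + W\right) W = \left(\frac{13}{6} + W\right) W = W \left(\frac{13}{6} + W\right)$)
$z{\left(55 \right)} - \left(-10575 - 19744\right) = \frac{1}{6} \cdot 55 \left(13 + 6 \cdot 55\right) - \left(-10575 - 19744\right) = \frac{1}{6} \cdot 55 \left(13 + 330\right) - \left(-10575 - 19744\right) = \frac{1}{6} \cdot 55 \cdot 343 - -30319 = \frac{18865}{6} + 30319 = \frac{200779}{6}$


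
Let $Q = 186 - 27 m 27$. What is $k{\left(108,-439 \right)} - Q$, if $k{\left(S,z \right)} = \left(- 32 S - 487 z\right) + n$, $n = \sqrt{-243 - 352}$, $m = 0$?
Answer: $210151 + i \sqrt{595} \approx 2.1015 \cdot 10^{5} + 24.393 i$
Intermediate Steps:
$n = i \sqrt{595}$ ($n = \sqrt{-595} = i \sqrt{595} \approx 24.393 i$)
$k{\left(S,z \right)} = - 487 z - 32 S + i \sqrt{595}$ ($k{\left(S,z \right)} = \left(- 32 S - 487 z\right) + i \sqrt{595} = \left(- 487 z - 32 S\right) + i \sqrt{595} = - 487 z - 32 S + i \sqrt{595}$)
$Q = 186$ ($Q = 186 - 27 \cdot 0 \cdot 27 = 186 - 0 = 186 + 0 = 186$)
$k{\left(108,-439 \right)} - Q = \left(\left(-487\right) \left(-439\right) - 3456 + i \sqrt{595}\right) - 186 = \left(213793 - 3456 + i \sqrt{595}\right) - 186 = \left(210337 + i \sqrt{595}\right) - 186 = 210151 + i \sqrt{595}$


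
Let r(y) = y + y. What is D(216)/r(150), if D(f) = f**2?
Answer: 3888/25 ≈ 155.52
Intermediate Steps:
r(y) = 2*y
D(216)/r(150) = 216**2/((2*150)) = 46656/300 = 46656*(1/300) = 3888/25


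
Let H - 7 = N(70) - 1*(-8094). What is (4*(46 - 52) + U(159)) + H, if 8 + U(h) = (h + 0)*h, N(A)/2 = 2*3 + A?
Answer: 33502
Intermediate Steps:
N(A) = 12 + 2*A (N(A) = 2*(2*3 + A) = 2*(6 + A) = 12 + 2*A)
U(h) = -8 + h² (U(h) = -8 + (h + 0)*h = -8 + h*h = -8 + h²)
H = 8253 (H = 7 + ((12 + 2*70) - 1*(-8094)) = 7 + ((12 + 140) + 8094) = 7 + (152 + 8094) = 7 + 8246 = 8253)
(4*(46 - 52) + U(159)) + H = (4*(46 - 52) + (-8 + 159²)) + 8253 = (4*(-6) + (-8 + 25281)) + 8253 = (-24 + 25273) + 8253 = 25249 + 8253 = 33502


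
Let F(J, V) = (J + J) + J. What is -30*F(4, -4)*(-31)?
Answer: 11160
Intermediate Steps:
F(J, V) = 3*J (F(J, V) = 2*J + J = 3*J)
-30*F(4, -4)*(-31) = -90*4*(-31) = -30*12*(-31) = -360*(-31) = 11160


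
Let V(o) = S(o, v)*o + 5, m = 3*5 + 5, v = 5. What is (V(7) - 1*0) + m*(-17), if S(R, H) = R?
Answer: -286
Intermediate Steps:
m = 20 (m = 15 + 5 = 20)
V(o) = 5 + o² (V(o) = o*o + 5 = o² + 5 = 5 + o²)
(V(7) - 1*0) + m*(-17) = ((5 + 7²) - 1*0) + 20*(-17) = ((5 + 49) + 0) - 340 = (54 + 0) - 340 = 54 - 340 = -286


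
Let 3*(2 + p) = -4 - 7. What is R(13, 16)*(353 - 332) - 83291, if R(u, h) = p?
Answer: -83410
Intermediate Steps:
p = -17/3 (p = -2 + (-4 - 7)/3 = -2 + (⅓)*(-11) = -2 - 11/3 = -17/3 ≈ -5.6667)
R(u, h) = -17/3
R(13, 16)*(353 - 332) - 83291 = -17*(353 - 332)/3 - 83291 = -17/3*21 - 83291 = -119 - 83291 = -83410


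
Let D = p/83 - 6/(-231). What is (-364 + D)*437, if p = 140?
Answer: -1011820186/6391 ≈ -1.5832e+5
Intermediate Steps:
D = 10946/6391 (D = 140/83 - 6/(-231) = 140*(1/83) - 6*(-1/231) = 140/83 + 2/77 = 10946/6391 ≈ 1.7127)
(-364 + D)*437 = (-364 + 10946/6391)*437 = -2315378/6391*437 = -1011820186/6391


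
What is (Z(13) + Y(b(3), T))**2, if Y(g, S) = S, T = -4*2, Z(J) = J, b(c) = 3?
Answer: 25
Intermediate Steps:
T = -8
(Z(13) + Y(b(3), T))**2 = (13 - 8)**2 = 5**2 = 25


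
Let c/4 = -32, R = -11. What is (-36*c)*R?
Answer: -50688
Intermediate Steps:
c = -128 (c = 4*(-32) = -128)
(-36*c)*R = -36*(-128)*(-11) = 4608*(-11) = -50688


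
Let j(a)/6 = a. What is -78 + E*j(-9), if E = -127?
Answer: 6780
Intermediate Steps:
j(a) = 6*a
-78 + E*j(-9) = -78 - 762*(-9) = -78 - 127*(-54) = -78 + 6858 = 6780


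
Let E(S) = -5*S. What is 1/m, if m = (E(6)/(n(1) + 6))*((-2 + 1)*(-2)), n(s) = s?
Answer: -7/60 ≈ -0.11667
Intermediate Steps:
m = -60/7 (m = ((-5*6)/(1 + 6))*((-2 + 1)*(-2)) = (-30/7)*(-1*(-2)) = ((⅐)*(-30))*2 = -30/7*2 = -60/7 ≈ -8.5714)
1/m = 1/(-60/7) = -7/60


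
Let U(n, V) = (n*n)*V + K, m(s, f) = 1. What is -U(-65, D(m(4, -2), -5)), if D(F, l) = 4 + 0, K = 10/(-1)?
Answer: -16890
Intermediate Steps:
K = -10 (K = 10*(-1) = -10)
D(F, l) = 4
U(n, V) = -10 + V*n² (U(n, V) = (n*n)*V - 10 = n²*V - 10 = V*n² - 10 = -10 + V*n²)
-U(-65, D(m(4, -2), -5)) = -(-10 + 4*(-65)²) = -(-10 + 4*4225) = -(-10 + 16900) = -1*16890 = -16890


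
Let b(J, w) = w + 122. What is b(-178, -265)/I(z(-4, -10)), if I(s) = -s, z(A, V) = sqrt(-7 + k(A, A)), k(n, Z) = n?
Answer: -13*I*sqrt(11) ≈ -43.116*I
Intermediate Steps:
b(J, w) = 122 + w
z(A, V) = sqrt(-7 + A)
b(-178, -265)/I(z(-4, -10)) = (122 - 265)/((-sqrt(-7 - 4))) = -143*I*sqrt(11)/11 = -13*I*sqrt(11)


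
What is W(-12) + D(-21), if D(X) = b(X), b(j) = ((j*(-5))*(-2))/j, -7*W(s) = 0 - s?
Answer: 58/7 ≈ 8.2857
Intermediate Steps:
W(s) = s/7 (W(s) = -(0 - s)/7 = -(-1)*s/7 = s/7)
b(j) = 10 (b(j) = (-5*j*(-2))/j = (10*j)/j = 10)
D(X) = 10
W(-12) + D(-21) = (⅐)*(-12) + 10 = -12/7 + 10 = 58/7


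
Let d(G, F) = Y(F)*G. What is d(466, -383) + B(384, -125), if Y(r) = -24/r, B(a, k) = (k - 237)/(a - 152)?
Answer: 1228021/44428 ≈ 27.641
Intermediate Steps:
B(a, k) = (-237 + k)/(-152 + a)
d(G, F) = -24*G/F (d(G, F) = (-24/F)*G = -24*G/F)
d(466, -383) + B(384, -125) = -24*466/(-383) + (-237 - 125)/(-152 + 384) = -24*466*(-1/383) - 362/232 = 11184/383 + (1/232)*(-362) = 11184/383 - 181/116 = 1228021/44428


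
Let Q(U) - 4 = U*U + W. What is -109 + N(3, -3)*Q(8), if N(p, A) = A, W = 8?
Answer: -337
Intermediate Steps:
Q(U) = 12 + U² (Q(U) = 4 + (U*U + 8) = 4 + (U² + 8) = 4 + (8 + U²) = 12 + U²)
-109 + N(3, -3)*Q(8) = -109 - 3*(12 + 8²) = -109 - 3*(12 + 64) = -109 - 3*76 = -109 - 228 = -337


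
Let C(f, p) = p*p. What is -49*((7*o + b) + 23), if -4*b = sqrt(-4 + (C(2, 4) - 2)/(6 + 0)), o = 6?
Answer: -3185 + 49*I*sqrt(15)/12 ≈ -3185.0 + 15.815*I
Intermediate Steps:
C(f, p) = p**2
b = -I*sqrt(15)/12 (b = -sqrt(-4 + (4**2 - 2)/(6 + 0))/4 = -sqrt(-4 + (16 - 2)/6)/4 = -sqrt(-4 + 14*(1/6))/4 = -sqrt(-4 + 7/3)/4 = -I*sqrt(15)/12 ≈ -0.32275*I)
-49*((7*o + b) + 23) = -49*((7*6 - I*sqrt(15)/12) + 23) = -49*((42 - I*sqrt(15)/12) + 23) = -49*(65 - I*sqrt(15)/12) = -3185 + 49*I*sqrt(15)/12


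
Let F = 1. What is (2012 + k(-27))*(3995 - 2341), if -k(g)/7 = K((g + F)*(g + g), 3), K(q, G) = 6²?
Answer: 2911040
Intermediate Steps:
K(q, G) = 36
k(g) = -252 (k(g) = -7*36 = -252)
(2012 + k(-27))*(3995 - 2341) = (2012 - 252)*(3995 - 2341) = 1760*1654 = 2911040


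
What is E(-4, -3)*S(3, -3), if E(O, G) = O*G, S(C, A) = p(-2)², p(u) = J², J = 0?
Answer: 0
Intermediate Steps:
p(u) = 0 (p(u) = 0² = 0)
S(C, A) = 0 (S(C, A) = 0² = 0)
E(O, G) = G*O
E(-4, -3)*S(3, -3) = -3*(-4)*0 = 12*0 = 0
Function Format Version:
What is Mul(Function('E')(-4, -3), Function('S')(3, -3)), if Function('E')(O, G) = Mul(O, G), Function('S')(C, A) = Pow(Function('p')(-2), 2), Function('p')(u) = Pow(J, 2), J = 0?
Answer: 0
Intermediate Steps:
Function('p')(u) = 0 (Function('p')(u) = Pow(0, 2) = 0)
Function('S')(C, A) = 0 (Function('S')(C, A) = Pow(0, 2) = 0)
Function('E')(O, G) = Mul(G, O)
Mul(Function('E')(-4, -3), Function('S')(3, -3)) = Mul(Mul(-3, -4), 0) = Mul(12, 0) = 0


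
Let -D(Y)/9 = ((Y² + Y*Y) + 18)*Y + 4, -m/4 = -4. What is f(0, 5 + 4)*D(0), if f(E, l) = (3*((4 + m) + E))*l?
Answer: -19440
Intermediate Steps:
m = 16 (m = -4*(-4) = 16)
f(E, l) = l*(60 + 3*E) (f(E, l) = (3*((4 + 16) + E))*l = (3*(20 + E))*l = (60 + 3*E)*l = l*(60 + 3*E))
D(Y) = -36 - 9*Y*(18 + 2*Y²) (D(Y) = -9*(((Y² + Y*Y) + 18)*Y + 4) = -9*(((Y² + Y²) + 18)*Y + 4) = -9*((2*Y² + 18)*Y + 4) = -9*((18 + 2*Y²)*Y + 4) = -9*(Y*(18 + 2*Y²) + 4) = -9*(4 + Y*(18 + 2*Y²)) = -36 - 9*Y*(18 + 2*Y²))
f(0, 5 + 4)*D(0) = (3*(5 + 4)*(20 + 0))*(-36 - 162*0 - 18*0³) = (3*9*20)*(-36 + 0 - 18*0) = 540*(-36 + 0 + 0) = 540*(-36) = -19440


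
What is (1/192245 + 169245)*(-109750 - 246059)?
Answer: -11576781316796034/192245 ≈ -6.0219e+10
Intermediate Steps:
(1/192245 + 169245)*(-109750 - 246059) = (1/192245 + 169245)*(-355809) = (32536505026/192245)*(-355809) = -11576781316796034/192245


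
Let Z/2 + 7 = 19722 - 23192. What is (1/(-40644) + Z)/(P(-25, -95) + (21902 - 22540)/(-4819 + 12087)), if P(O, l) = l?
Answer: 513553931009/7022246778 ≈ 73.132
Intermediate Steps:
Z = -6954 (Z = -14 + 2*(19722 - 23192) = -14 + 2*(-3470) = -14 - 6940 = -6954)
(1/(-40644) + Z)/(P(-25, -95) + (21902 - 22540)/(-4819 + 12087)) = (1/(-40644) - 6954)/(-95 + (21902 - 22540)/(-4819 + 12087)) = (-1/40644 - 6954)/(-95 - 638/7268) = -282638377/(40644*(-95 - 638*1/7268)) = -282638377/(40644*(-95 - 319/3634)) = -282638377/(40644*(-345549/3634)) = -282638377/40644*(-3634/345549) = 513553931009/7022246778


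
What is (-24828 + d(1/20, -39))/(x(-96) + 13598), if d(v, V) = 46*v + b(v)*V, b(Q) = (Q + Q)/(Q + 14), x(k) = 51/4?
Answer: -139521994/76492415 ≈ -1.8240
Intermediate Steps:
x(k) = 51/4 (x(k) = 51*(1/4) = 51/4)
b(Q) = 2*Q/(14 + Q) (b(Q) = (2*Q)/(14 + Q) = 2*Q/(14 + Q))
d(v, V) = 46*v + 2*V*v/(14 + v) (d(v, V) = 46*v + (2*v/(14 + v))*V = 46*v + 2*V*v/(14 + v))
(-24828 + d(1/20, -39))/(x(-96) + 13598) = (-24828 + 2*(322 - 39 + 23/20)/(20*(14 + 1/20)))/(51/4 + 13598) = (-24828 + 2*(1/20)*(322 - 39 + 23*(1/20))/(14 + 1/20))/(54443/4) = (-24828 + 2*(1/20)*(322 - 39 + 23/20)/(281/20))*(4/54443) = (-24828 + 2*(1/20)*(20/281)*(5683/20))*(4/54443) = (-24828 + 5683/2810)*(4/54443) = -69760997/2810*4/54443 = -139521994/76492415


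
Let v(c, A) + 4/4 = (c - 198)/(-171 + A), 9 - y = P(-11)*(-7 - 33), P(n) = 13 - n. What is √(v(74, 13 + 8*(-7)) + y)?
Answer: √11089266/107 ≈ 31.122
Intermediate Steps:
y = 969 (y = 9 - (13 - 1*(-11))*(-7 - 33) = 9 - (13 + 11)*(-40) = 9 - 24*(-40) = 9 - 1*(-960) = 9 + 960 = 969)
v(c, A) = -1 + (-198 + c)/(-171 + A) (v(c, A) = -1 + (c - 198)/(-171 + A) = -1 + (-198 + c)/(-171 + A))
√(v(74, 13 + 8*(-7)) + y) = √((-27 + 74 - (13 + 8*(-7)))/(-171 + (13 + 8*(-7))) + 969) = √((-27 + 74 - (13 - 56))/(-171 + (13 - 56)) + 969) = √((-27 + 74 - 1*(-43))/(-171 - 43) + 969) = √((-27 + 74 + 43)/(-214) + 969) = √(-1/214*90 + 969) = √(-45/107 + 969) = √(103638/107) = √11089266/107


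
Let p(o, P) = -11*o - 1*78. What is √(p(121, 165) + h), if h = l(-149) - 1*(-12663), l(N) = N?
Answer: √11105 ≈ 105.38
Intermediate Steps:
p(o, P) = -78 - 11*o (p(o, P) = -11*o - 78 = -78 - 11*o)
h = 12514 (h = -149 - 1*(-12663) = -149 + 12663 = 12514)
√(p(121, 165) + h) = √((-78 - 11*121) + 12514) = √((-78 - 1331) + 12514) = √(-1409 + 12514) = √11105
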